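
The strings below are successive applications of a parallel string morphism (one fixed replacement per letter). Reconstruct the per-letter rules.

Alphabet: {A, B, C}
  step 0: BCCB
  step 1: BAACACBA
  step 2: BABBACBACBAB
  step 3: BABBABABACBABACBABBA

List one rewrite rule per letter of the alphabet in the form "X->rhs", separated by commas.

A->B, B->BA, C->AC

  step 2 ⇒ step 3: BABBACBACBAB ⇒ BA·B·BA·BA·B·AC·BA·B·AC·BA·B·BA
    A ↦ B
    B ↦ BA
    C ↦ AC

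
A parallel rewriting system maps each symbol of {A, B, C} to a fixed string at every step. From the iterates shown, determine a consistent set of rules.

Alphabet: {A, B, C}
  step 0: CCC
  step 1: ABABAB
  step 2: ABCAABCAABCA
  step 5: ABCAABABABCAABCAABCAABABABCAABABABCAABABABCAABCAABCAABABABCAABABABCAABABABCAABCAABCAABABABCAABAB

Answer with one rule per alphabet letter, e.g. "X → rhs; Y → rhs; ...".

A->AB, B->CA, C->AB

  step 1 ⇒ step 2: ABABAB ⇒ AB·CA·AB·CA·AB·CA
    A ↦ AB
    B ↦ CA
  step 0 ⇒ step 1: CCC ⇒ AB·AB·AB
    C ↦ AB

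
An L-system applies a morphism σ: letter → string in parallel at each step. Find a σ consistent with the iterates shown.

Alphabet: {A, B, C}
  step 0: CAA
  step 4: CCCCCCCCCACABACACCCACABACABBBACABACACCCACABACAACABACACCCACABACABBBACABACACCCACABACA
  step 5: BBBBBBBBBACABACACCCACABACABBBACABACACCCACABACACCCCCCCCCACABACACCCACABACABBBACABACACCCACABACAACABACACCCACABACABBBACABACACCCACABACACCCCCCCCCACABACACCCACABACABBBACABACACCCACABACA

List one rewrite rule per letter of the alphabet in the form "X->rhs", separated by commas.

  step 4 ⇒ step 5: CCCCCCCCCACABACACCCACABACABBBACABACACCCACABACAACABACACCCACABACABBBACABACACCCACABACA ⇒ B·B·B·B·B·B·B·B·B·ACA·B·ACA·CCC·ACA·B·ACA·B·B·B·ACA·B·ACA·CCC·ACA·B·ACA·CCC·CCC·CCC·ACA·B·ACA·CCC·ACA·B·ACA·B·B·B·ACA·B·ACA·CCC·ACA·B·ACA·ACA·B·ACA·CCC·ACA·B·ACA·B·B·B·ACA·B·ACA·CCC·ACA·B·ACA·CCC·CCC·CCC·ACA·B·ACA·CCC·ACA·B·ACA·B·B·B·ACA·B·ACA·CCC·ACA·B·ACA
    A ↦ ACA
    B ↦ CCC
    C ↦ B

A->ACA, B->CCC, C->B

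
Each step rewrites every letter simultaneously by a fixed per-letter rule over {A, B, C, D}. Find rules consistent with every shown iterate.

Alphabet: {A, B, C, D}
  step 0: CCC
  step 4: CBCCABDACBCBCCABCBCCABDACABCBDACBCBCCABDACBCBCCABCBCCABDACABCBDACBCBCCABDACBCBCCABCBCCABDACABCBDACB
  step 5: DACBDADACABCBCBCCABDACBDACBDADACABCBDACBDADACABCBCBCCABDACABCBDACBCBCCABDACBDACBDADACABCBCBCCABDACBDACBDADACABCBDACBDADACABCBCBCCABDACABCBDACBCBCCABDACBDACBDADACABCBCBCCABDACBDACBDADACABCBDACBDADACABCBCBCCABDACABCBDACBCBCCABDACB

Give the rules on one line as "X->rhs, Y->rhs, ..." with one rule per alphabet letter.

  step 4 ⇒ step 5: CBCCABDACBCBCCABCBCCABDACABCBDACBCBCCABDACBCBCCABCBCCABDACABCBDACBCBCCABDACBCBCCABCBCCABDACABCBDACB ⇒ DA·CB·DA·DA·CAB·CB·CBC·CAB·DA·CB·DA·CB·DA·DA·CAB·CB·DA·CB·DA·DA·CAB·CB·CBC·CAB·DA·CAB·CB·DA·CB·CBC·CAB·DA·CB·DA·CB·DA·DA·CAB·CB·CBC·CAB·DA·CB·DA·CB·DA·DA·CAB·CB·DA·CB·DA·DA·CAB·CB·CBC·CAB·DA·CAB·CB·DA·CB·CBC·CAB·DA·CB·DA·CB·DA·DA·CAB·CB·CBC·CAB·DA·CB·DA·CB·DA·DA·CAB·CB·DA·CB·DA·DA·CAB·CB·CBC·CAB·DA·CAB·CB·DA·CB·CBC·CAB·DA·CB
    A ↦ CAB
    B ↦ CB
    C ↦ DA
    D ↦ CBC

A->CAB, B->CB, C->DA, D->CBC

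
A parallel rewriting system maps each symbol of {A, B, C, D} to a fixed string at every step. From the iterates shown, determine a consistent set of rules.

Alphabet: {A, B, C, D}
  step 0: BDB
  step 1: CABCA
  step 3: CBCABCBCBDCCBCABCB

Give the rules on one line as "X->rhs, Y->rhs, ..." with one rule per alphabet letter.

  step 0 ⇒ step 1: BDB ⇒ CA·B·CA
    B ↦ CA
    D ↦ B
    A ↦ DC  (constrained at step 1)
    C ↦ CB  (constrained at step 1)

A->DC, B->CA, C->CB, D->B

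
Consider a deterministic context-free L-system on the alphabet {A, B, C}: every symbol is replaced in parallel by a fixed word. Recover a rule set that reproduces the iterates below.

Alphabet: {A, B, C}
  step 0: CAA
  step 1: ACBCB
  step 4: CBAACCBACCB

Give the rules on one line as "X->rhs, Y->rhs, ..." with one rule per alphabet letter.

  step 0 ⇒ step 1: CAA ⇒ A·CB·CB
    A ↦ CB
    C ↦ A
    B ↦ C  (constrained at step 1)

A->CB, B->C, C->A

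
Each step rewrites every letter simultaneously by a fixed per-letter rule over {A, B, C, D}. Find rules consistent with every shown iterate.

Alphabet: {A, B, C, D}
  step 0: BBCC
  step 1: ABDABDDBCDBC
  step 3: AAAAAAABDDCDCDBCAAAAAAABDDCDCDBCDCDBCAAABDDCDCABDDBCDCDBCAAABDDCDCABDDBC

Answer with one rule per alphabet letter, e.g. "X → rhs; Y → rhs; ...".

A->AA, B->ABD, C->DBC, D->DC

  step 0 ⇒ step 1: BBCC ⇒ ABD·ABD·DBC·DBC
    B ↦ ABD
    C ↦ DBC
    A ↦ AA  (constrained at step 1)
    D ↦ DC  (constrained at step 1)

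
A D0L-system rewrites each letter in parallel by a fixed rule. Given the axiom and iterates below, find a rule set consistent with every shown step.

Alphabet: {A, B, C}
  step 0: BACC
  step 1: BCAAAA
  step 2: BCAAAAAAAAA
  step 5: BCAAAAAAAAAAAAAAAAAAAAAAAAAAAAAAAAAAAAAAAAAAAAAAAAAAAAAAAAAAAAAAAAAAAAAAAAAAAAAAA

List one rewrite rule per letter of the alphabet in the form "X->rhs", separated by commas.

  step 1 ⇒ step 2: BCAAAA ⇒ BC·A·AA·AA·AA·AA
    A ↦ AA
    B ↦ BC
    C ↦ A

A->AA, B->BC, C->A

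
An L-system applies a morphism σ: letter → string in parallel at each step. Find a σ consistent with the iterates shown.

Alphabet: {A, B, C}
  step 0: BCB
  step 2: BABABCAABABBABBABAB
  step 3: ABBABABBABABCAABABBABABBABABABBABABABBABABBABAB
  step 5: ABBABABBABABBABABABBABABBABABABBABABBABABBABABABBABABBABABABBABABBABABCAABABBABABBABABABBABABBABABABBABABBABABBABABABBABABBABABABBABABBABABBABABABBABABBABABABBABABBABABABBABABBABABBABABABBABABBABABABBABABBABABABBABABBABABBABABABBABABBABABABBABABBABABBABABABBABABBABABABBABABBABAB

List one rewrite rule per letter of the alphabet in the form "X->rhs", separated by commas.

  step 2 ⇒ step 3: BABABCAABABBABBABAB ⇒ AB·BAB·AB·BAB·AB·CAA·BAB·BAB·AB·BAB·AB·AB·BAB·AB·AB·BAB·AB·BAB·AB
    A ↦ BAB
    B ↦ AB
    C ↦ CAA

A->BAB, B->AB, C->CAA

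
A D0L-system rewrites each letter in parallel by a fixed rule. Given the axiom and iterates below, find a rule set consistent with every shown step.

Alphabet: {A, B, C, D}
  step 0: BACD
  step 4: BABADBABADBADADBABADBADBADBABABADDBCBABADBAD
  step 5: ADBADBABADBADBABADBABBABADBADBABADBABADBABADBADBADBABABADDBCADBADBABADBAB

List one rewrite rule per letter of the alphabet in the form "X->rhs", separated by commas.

A->B, B->AD, C->DBC, D->AB

  step 4 ⇒ step 5: BABADBABADBADADBABADBADBADBABABADDBCBABADBAD ⇒ AD·B·AD·B·AB·AD·B·AD·B·AB·AD·B·AB·B·AB·AD·B·AD·B·AB·AD·B·AB·AD·B·AB·AD·B·AD·B·AD·B·AB·AB·AD·DBC·AD·B·AD·B·AB·AD·B·AB
    A ↦ B
    B ↦ AD
    C ↦ DBC
    D ↦ AB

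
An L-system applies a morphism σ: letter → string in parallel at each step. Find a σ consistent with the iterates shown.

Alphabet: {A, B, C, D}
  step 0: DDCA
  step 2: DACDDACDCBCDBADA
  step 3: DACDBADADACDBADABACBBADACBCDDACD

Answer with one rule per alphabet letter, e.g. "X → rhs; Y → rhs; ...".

  step 2 ⇒ step 3: DACDDACDCBCDBADA ⇒ DA·CD·BA·DA·DA·CD·BA·DA·BA·CB·BA·DA·CB·CD·DA·CD
    A ↦ CD
    B ↦ CB
    C ↦ BA
    D ↦ DA

A->CD, B->CB, C->BA, D->DA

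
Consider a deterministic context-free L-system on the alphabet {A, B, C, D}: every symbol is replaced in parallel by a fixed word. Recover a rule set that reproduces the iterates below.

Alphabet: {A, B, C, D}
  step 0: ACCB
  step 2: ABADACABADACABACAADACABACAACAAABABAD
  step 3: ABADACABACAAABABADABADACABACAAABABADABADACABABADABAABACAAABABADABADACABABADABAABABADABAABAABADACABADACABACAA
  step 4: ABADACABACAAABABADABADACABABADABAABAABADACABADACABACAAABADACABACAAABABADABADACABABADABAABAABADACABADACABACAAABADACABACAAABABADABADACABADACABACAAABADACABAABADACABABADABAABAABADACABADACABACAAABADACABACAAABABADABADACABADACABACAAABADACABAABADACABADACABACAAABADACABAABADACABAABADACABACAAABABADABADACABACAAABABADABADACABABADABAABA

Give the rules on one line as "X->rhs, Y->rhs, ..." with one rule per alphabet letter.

A->ABA, B->DAC, C->BAD, D->CAA

  step 3 ⇒ step 4: ABADACABACAAABABADABADACABACAAABABADABADACABABADABAABACAAABABADABADACABABADABAABABADABAABAABADACABADACABACAA ⇒ ABA·DAC·ABA·CAA·ABA·BAD·ABA·DAC·ABA·BAD·ABA·ABA·ABA·DAC·ABA·DAC·ABA·CAA·ABA·DAC·ABA·CAA·ABA·BAD·ABA·DAC·ABA·BAD·ABA·ABA·ABA·DAC·ABA·DAC·ABA·CAA·ABA·DAC·ABA·CAA·ABA·BAD·ABA·DAC·ABA·DAC·ABA·CAA·ABA·DAC·ABA·ABA·DAC·ABA·BAD·ABA·ABA·ABA·DAC·ABA·DAC·ABA·CAA·ABA·DAC·ABA·CAA·ABA·BAD·ABA·DAC·ABA·DAC·ABA·CAA·ABA·DAC·ABA·ABA·DAC·ABA·DAC·ABA·CAA·ABA·DAC·ABA·ABA·DAC·ABA·ABA·DAC·ABA·CAA·ABA·BAD·ABA·DAC·ABA·CAA·ABA·BAD·ABA·DAC·ABA·BAD·ABA·ABA
    A ↦ ABA
    B ↦ DAC
    C ↦ BAD
    D ↦ CAA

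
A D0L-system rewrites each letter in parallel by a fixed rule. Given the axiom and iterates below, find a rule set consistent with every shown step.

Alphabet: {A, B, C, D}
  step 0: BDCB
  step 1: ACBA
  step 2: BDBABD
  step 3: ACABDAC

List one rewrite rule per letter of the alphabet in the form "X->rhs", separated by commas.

  step 2 ⇒ step 3: BDBABD ⇒ A·C·A·BD·A·C
    A ↦ BD
    B ↦ A
    D ↦ C
  step 0 ⇒ step 1: BDCB ⇒ A·C·B·A
    C ↦ B

A->BD, B->A, C->B, D->C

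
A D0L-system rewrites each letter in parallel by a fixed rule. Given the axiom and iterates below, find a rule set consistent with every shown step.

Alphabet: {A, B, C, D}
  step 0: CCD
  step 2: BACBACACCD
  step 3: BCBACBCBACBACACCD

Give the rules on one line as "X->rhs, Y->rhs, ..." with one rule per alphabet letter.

  step 2 ⇒ step 3: BACBACACCD ⇒ BC·B·AC·BC·B·AC·B·AC·AC·CD
    A ↦ B
    B ↦ BC
    C ↦ AC
    D ↦ CD

A->B, B->BC, C->AC, D->CD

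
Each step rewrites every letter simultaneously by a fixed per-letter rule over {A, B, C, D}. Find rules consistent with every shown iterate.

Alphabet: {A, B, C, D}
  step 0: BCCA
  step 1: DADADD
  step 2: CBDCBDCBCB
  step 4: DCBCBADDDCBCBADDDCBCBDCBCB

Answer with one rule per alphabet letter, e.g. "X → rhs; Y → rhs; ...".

  step 1 ⇒ step 2: DADADD ⇒ CB·D·CB·D·CB·CB
    A ↦ D
    D ↦ CB
  step 0 ⇒ step 1: BCCA ⇒ D·AD·AD·D
    B ↦ D
  step 0 ⇒ step 1: BCCA ⇒ D·AD·AD·D
    C ↦ AD

A->D, B->D, C->AD, D->CB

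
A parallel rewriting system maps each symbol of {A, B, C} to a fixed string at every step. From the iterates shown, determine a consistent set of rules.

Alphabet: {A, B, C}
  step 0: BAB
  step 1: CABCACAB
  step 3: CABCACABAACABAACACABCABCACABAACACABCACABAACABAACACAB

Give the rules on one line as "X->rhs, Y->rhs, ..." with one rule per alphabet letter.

  step 0 ⇒ step 1: BAB ⇒ CAB·CA·CAB
    A ↦ CA
    B ↦ CAB
    C ↦ BAA  (constrained at step 1)

A->CA, B->CAB, C->BAA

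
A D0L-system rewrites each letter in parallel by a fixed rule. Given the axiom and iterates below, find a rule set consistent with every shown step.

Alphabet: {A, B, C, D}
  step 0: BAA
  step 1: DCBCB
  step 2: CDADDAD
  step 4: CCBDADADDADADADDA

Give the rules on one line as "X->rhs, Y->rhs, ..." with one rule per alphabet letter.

A->CB, B->D, C->DA, D->C

  step 1 ⇒ step 2: DCBCB ⇒ C·DA·D·DA·D
    B ↦ D
    C ↦ DA
    D ↦ C
  step 0 ⇒ step 1: BAA ⇒ D·CB·CB
    A ↦ CB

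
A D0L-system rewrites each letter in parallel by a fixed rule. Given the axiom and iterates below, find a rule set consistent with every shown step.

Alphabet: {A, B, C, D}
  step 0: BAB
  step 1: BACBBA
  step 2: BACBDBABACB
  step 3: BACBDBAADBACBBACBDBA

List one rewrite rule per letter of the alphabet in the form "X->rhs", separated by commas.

A->CB, B->BA, C->D, D->AD

  step 2 ⇒ step 3: BACBDBABACB ⇒ BA·CB·D·BA·AD·BA·CB·BA·CB·D·BA
    A ↦ CB
    B ↦ BA
    C ↦ D
    D ↦ AD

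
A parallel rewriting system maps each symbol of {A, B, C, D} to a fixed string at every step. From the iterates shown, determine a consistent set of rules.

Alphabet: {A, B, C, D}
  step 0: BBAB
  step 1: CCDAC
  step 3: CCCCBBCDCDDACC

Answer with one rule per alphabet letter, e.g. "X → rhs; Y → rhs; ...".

  step 0 ⇒ step 1: BBAB ⇒ C·C·DA·C
    A ↦ DA
    B ↦ C
    C ↦ BB  (constrained at step 1)
    D ↦ CD  (constrained at step 1)

A->DA, B->C, C->BB, D->CD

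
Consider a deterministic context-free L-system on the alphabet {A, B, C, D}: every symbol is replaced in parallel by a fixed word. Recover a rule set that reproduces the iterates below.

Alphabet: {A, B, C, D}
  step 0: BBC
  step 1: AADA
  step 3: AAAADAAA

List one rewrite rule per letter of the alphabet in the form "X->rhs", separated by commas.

A->BB, B->A, C->DA, D->C

  step 0 ⇒ step 1: BBC ⇒ A·A·DA
    B ↦ A
    C ↦ DA
    A ↦ BB  (constrained at step 1)
    D ↦ C  (constrained at step 1)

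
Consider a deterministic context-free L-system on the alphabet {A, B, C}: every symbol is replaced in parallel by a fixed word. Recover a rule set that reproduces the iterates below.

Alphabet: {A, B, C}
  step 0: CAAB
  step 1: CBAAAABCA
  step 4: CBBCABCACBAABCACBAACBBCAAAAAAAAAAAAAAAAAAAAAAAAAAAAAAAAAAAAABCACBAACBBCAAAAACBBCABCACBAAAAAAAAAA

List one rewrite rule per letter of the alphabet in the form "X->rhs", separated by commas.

A->AA, B->BCA, C->CB

  step 0 ⇒ step 1: CAAB ⇒ CB·AA·AA·BCA
    A ↦ AA
    B ↦ BCA
    C ↦ CB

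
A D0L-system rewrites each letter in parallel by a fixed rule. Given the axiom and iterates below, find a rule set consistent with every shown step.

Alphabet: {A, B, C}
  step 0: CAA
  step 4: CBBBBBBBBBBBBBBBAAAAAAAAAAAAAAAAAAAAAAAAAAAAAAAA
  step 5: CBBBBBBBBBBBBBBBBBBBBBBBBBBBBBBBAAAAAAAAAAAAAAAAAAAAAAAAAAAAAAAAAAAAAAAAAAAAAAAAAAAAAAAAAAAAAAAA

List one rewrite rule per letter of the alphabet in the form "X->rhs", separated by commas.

A->AA, B->BB, C->CB

  step 4 ⇒ step 5: CBBBBBBBBBBBBBBBAAAAAAAAAAAAAAAAAAAAAAAAAAAAAAAA ⇒ CB·BB·BB·BB·BB·BB·BB·BB·BB·BB·BB·BB·BB·BB·BB·BB·AA·AA·AA·AA·AA·AA·AA·AA·AA·AA·AA·AA·AA·AA·AA·AA·AA·AA·AA·AA·AA·AA·AA·AA·AA·AA·AA·AA·AA·AA·AA·AA
    A ↦ AA
    B ↦ BB
    C ↦ CB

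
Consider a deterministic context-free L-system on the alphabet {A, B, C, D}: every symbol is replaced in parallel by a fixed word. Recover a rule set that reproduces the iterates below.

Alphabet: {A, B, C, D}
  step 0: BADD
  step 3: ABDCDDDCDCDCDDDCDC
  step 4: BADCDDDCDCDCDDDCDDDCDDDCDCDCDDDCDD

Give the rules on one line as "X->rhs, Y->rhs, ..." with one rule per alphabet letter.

A->B, B->A, C->DD, D->DC

  step 3 ⇒ step 4: ABDCDDDCDCDCDDDCDC ⇒ B·A·DC·DD·DC·DC·DC·DD·DC·DD·DC·DD·DC·DC·DC·DD·DC·DD
    A ↦ B
    B ↦ A
    C ↦ DD
    D ↦ DC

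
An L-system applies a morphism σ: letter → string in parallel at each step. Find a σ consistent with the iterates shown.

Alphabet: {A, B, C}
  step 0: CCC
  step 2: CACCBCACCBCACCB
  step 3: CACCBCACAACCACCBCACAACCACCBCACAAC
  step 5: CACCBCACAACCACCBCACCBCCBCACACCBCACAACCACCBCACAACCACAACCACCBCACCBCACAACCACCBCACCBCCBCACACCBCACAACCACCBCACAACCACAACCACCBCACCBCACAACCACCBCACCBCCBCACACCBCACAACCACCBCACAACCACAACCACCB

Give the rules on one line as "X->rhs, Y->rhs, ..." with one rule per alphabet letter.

A->CCB, B->AC, C->CA

  step 2 ⇒ step 3: CACCBCACCBCACCB ⇒ CA·CCB·CA·CA·AC·CA·CCB·CA·CA·AC·CA·CCB·CA·CA·AC
    A ↦ CCB
    B ↦ AC
    C ↦ CA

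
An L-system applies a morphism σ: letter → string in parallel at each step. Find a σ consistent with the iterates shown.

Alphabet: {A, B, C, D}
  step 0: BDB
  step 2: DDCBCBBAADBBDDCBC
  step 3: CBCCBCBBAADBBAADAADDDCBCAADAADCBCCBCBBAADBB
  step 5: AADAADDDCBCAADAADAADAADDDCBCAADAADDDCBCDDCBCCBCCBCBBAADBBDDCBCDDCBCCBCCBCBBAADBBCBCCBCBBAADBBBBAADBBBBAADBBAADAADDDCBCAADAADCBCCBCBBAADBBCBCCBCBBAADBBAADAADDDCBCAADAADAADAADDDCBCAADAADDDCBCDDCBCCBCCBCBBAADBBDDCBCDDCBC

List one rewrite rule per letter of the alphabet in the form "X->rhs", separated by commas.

A->D, B->AAD, C->BB, D->CBC

  step 2 ⇒ step 3: DDCBCBBAADBBDDCBC ⇒ CBC·CBC·BB·AAD·BB·AAD·AAD·D·D·CBC·AAD·AAD·CBC·CBC·BB·AAD·BB
    A ↦ D
    B ↦ AAD
    C ↦ BB
    D ↦ CBC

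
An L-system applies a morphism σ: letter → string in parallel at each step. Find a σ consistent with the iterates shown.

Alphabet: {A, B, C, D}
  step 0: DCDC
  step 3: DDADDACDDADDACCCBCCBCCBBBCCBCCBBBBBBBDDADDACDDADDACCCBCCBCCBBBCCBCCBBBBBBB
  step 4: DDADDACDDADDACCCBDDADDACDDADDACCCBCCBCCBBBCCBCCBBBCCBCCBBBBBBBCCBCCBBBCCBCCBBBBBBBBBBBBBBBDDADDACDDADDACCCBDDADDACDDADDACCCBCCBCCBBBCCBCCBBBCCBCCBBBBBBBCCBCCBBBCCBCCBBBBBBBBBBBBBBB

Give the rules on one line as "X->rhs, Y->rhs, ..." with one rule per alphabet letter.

A->C, B->BB, C->CCB, D->DDA

  step 3 ⇒ step 4: DDADDACDDADDACCCBCCBCCBBBCCBCCBBBBBBBDDADDACDDADDACCCBCCBCCBBBCCBCCBBBBBBB ⇒ DDA·DDA·C·DDA·DDA·C·CCB·DDA·DDA·C·DDA·DDA·C·CCB·CCB·CCB·BB·CCB·CCB·BB·CCB·CCB·BB·BB·BB·CCB·CCB·BB·CCB·CCB·BB·BB·BB·BB·BB·BB·BB·DDA·DDA·C·DDA·DDA·C·CCB·DDA·DDA·C·DDA·DDA·C·CCB·CCB·CCB·BB·CCB·CCB·BB·CCB·CCB·BB·BB·BB·CCB·CCB·BB·CCB·CCB·BB·BB·BB·BB·BB·BB·BB
    A ↦ C
    B ↦ BB
    C ↦ CCB
    D ↦ DDA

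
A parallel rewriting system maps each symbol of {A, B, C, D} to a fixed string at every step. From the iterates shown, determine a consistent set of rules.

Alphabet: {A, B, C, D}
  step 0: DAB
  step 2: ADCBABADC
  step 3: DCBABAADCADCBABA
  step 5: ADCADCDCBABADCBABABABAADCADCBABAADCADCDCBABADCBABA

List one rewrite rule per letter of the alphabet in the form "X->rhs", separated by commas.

  step 2 ⇒ step 3: ADCBABADC ⇒ DC·BA·BA·A·DC·A·DC·BA·BA
    A ↦ DC
    B ↦ A
    C ↦ BA
    D ↦ BA

A->DC, B->A, C->BA, D->BA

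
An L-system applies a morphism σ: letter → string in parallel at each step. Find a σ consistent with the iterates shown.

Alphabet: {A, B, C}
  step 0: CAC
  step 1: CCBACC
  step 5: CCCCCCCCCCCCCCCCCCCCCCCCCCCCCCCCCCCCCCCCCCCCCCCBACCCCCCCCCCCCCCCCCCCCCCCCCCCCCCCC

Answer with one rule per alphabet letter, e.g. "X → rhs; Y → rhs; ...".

  step 0 ⇒ step 1: CAC ⇒ CC·BA·CC
    A ↦ BA
    C ↦ CC
    B ↦ C  (constrained at step 1)

A->BA, B->C, C->CC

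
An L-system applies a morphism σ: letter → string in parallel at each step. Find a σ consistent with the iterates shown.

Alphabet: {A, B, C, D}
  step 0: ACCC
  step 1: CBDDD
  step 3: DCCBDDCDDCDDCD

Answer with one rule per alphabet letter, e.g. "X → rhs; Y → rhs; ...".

  step 0 ⇒ step 1: ACCC ⇒ CB·D·D·D
    A ↦ CB
    C ↦ D
    B ↦ AC  (constrained at step 1)
    D ↦ DC  (constrained at step 1)

A->CB, B->AC, C->D, D->DC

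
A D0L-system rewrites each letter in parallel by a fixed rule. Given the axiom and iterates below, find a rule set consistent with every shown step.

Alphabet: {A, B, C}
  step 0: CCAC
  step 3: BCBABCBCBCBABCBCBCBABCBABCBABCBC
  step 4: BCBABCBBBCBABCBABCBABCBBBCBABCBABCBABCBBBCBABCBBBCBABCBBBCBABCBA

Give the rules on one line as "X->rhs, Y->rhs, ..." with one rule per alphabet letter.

A->BB, B->BC, C->BA

  step 3 ⇒ step 4: BCBABCBCBCBABCBCBCBABCBABCBABCBC ⇒ BC·BA·BC·BB·BC·BA·BC·BA·BC·BA·BC·BB·BC·BA·BC·BA·BC·BA·BC·BB·BC·BA·BC·BB·BC·BA·BC·BB·BC·BA·BC·BA
    A ↦ BB
    B ↦ BC
    C ↦ BA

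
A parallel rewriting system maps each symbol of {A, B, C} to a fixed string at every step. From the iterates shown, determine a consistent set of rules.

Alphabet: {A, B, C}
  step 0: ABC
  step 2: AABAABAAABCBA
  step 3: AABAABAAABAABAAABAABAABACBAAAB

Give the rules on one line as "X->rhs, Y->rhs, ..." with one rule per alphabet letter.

A->AAB, B->A, C->CB

  step 2 ⇒ step 3: AABAABAAABCBA ⇒ AAB·AAB·A·AAB·AAB·A·AAB·AAB·AAB·A·CB·A·AAB
    A ↦ AAB
    B ↦ A
    C ↦ CB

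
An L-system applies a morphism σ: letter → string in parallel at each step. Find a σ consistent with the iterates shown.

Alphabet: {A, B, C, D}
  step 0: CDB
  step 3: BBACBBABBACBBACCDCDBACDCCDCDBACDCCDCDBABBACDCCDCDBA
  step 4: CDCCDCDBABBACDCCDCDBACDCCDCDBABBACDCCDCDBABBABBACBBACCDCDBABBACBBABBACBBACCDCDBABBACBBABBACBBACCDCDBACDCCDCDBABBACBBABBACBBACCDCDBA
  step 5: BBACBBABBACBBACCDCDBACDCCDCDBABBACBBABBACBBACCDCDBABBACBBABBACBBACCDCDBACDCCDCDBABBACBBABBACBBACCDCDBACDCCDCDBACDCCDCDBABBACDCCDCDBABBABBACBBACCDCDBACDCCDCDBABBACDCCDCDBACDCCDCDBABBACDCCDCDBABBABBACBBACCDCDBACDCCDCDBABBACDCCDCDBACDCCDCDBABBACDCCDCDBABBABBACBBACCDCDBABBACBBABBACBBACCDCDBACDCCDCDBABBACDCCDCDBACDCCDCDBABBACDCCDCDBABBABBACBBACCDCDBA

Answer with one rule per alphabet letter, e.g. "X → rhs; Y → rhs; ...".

A->DBA, B->CDC, C->BBA, D->C

  step 4 ⇒ step 5: CDCCDCDBABBACDCCDCDBACDCCDCDBABBACDCCDCDBABBABBACBBACCDCDBABBACBBABBACBBACCDCDBABBACBBABBACBBACCDCDBACDCCDCDBABBACBBABBACBBACCDCDBA ⇒ BBA·C·BBA·BBA·C·BBA·C·CDC·DBA·CDC·CDC·DBA·BBA·C·BBA·BBA·C·BBA·C·CDC·DBA·BBA·C·BBA·BBA·C·BBA·C·CDC·DBA·CDC·CDC·DBA·BBA·C·BBA·BBA·C·BBA·C·CDC·DBA·CDC·CDC·DBA·CDC·CDC·DBA·BBA·CDC·CDC·DBA·BBA·BBA·C·BBA·C·CDC·DBA·CDC·CDC·DBA·BBA·CDC·CDC·DBA·CDC·CDC·DBA·BBA·CDC·CDC·DBA·BBA·BBA·C·BBA·C·CDC·DBA·CDC·CDC·DBA·BBA·CDC·CDC·DBA·CDC·CDC·DBA·BBA·CDC·CDC·DBA·BBA·BBA·C·BBA·C·CDC·DBA·BBA·C·BBA·BBA·C·BBA·C·CDC·DBA·CDC·CDC·DBA·BBA·CDC·CDC·DBA·CDC·CDC·DBA·BBA·CDC·CDC·DBA·BBA·BBA·C·BBA·C·CDC·DBA
    A ↦ DBA
    B ↦ CDC
    C ↦ BBA
    D ↦ C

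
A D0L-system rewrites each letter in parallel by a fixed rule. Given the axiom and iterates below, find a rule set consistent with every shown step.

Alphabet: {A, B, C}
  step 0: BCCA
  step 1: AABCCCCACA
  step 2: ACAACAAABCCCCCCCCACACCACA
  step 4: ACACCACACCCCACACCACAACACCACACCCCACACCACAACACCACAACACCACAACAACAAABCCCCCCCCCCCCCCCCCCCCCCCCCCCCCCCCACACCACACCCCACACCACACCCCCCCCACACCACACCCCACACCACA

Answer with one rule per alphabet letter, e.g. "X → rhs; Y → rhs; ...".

  step 1 ⇒ step 2: AABCCCCACA ⇒ ACA·ACA·AAB·CC·CC·CC·CC·ACA·CC·ACA
    A ↦ ACA
    B ↦ AAB
    C ↦ CC

A->ACA, B->AAB, C->CC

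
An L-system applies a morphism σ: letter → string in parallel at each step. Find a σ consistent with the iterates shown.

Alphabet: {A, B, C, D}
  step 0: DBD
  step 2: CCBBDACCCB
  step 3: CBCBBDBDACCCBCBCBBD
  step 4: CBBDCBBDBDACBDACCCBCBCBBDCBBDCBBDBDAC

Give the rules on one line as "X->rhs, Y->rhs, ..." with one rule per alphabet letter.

  step 3 ⇒ step 4: CBCBBDBDACCCBCBCBBD ⇒ CB·BD·CB·BD·BD·AC·BD·AC·C·CB·CB·CB·BD·CB·BD·CB·BD·BD·AC
    A ↦ C
    B ↦ BD
    C ↦ CB
    D ↦ AC

A->C, B->BD, C->CB, D->AC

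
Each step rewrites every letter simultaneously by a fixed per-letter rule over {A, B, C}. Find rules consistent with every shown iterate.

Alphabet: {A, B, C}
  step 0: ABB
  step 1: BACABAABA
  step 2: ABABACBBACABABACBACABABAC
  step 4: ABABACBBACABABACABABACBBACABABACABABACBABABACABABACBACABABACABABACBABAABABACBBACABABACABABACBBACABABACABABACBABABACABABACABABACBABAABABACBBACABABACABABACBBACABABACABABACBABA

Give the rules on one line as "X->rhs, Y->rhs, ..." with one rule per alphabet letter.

  step 1 ⇒ step 2: BACABAABA ⇒ ABA·BAC·B·BAC·ABA·BAC·BAC·ABA·BAC
    A ↦ BAC
    B ↦ ABA
    C ↦ B

A->BAC, B->ABA, C->B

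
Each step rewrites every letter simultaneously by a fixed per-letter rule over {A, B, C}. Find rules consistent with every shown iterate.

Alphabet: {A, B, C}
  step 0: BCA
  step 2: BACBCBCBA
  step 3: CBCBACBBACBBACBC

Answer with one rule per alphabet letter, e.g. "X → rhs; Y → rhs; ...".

A->C, B->CB, C->BA

  step 2 ⇒ step 3: BACBCBCBA ⇒ CB·C·BA·CB·BA·CB·BA·CB·C
    A ↦ C
    B ↦ CB
    C ↦ BA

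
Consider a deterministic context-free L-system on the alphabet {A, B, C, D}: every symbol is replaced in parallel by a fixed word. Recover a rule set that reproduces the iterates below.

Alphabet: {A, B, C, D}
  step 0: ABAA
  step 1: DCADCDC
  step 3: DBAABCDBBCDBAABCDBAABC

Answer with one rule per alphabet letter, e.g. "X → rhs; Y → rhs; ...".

  step 0 ⇒ step 1: ABAA ⇒ DC·A·DC·DC
    A ↦ DC
    B ↦ A
    C ↦ BC  (constrained at step 1)
    D ↦ DB  (constrained at step 1)

A->DC, B->A, C->BC, D->DB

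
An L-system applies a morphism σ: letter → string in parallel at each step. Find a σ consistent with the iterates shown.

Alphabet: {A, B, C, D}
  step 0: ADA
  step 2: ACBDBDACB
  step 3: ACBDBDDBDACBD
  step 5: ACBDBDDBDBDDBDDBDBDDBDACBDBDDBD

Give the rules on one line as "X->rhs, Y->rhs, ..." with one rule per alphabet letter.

  step 2 ⇒ step 3: ACBDBDACB ⇒ AC·B·D·BD·D·BD·AC·B·D
    A ↦ AC
    B ↦ D
    C ↦ B
    D ↦ BD

A->AC, B->D, C->B, D->BD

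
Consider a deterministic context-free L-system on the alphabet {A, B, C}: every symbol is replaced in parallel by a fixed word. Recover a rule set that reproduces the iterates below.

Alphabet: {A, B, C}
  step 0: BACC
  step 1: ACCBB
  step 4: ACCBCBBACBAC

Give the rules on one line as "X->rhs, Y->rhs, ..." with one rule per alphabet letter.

  step 0 ⇒ step 1: BACC ⇒ AC·C·B·B
    A ↦ C
    B ↦ AC
    C ↦ B

A->C, B->AC, C->B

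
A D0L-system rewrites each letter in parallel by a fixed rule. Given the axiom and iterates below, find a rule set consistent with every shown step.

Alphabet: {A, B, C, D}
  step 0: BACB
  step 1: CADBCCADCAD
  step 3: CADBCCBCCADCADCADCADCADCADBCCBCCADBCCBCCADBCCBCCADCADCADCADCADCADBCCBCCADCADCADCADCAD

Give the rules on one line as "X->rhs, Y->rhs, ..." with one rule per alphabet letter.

A->BC, B->CAD, C->CAD, D->CBC

  step 0 ⇒ step 1: BACB ⇒ CAD·BC·CAD·CAD
    A ↦ BC
    B ↦ CAD
    C ↦ CAD
    D ↦ CBC  (constrained at step 1)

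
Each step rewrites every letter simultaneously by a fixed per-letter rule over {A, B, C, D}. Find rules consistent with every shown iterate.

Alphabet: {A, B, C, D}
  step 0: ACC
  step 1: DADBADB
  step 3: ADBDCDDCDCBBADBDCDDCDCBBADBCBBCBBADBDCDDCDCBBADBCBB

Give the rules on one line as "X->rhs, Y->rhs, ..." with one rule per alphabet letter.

A->D, B->DCD, C->ADB, D->CBB

  step 0 ⇒ step 1: ACC ⇒ D·ADB·ADB
    A ↦ D
    C ↦ ADB
    B ↦ DCD  (constrained at step 1)
    D ↦ CBB  (constrained at step 1)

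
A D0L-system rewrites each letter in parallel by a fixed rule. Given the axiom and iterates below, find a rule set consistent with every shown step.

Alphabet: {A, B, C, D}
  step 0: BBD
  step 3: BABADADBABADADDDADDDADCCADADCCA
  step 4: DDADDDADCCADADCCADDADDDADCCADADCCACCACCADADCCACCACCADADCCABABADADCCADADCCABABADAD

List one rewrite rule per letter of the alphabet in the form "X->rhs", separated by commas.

A->DAD, B->D, C->BA, D->CCA

  step 3 ⇒ step 4: BABADADBABADADDDADDDADCCADADCCA ⇒ D·DAD·D·DAD·CCA·DAD·CCA·D·DAD·D·DAD·CCA·DAD·CCA·CCA·CCA·DAD·CCA·CCA·CCA·DAD·CCA·BA·BA·DAD·CCA·DAD·CCA·BA·BA·DAD
    A ↦ DAD
    B ↦ D
    C ↦ BA
    D ↦ CCA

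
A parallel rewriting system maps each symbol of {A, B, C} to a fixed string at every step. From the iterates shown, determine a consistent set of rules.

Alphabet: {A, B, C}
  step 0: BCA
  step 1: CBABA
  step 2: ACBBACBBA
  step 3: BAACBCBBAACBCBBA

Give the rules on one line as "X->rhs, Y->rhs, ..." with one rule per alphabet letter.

A->BA, B->CB, C->A

  step 2 ⇒ step 3: ACBBACBBA ⇒ BA·A·CB·CB·BA·A·CB·CB·BA
    A ↦ BA
    B ↦ CB
    C ↦ A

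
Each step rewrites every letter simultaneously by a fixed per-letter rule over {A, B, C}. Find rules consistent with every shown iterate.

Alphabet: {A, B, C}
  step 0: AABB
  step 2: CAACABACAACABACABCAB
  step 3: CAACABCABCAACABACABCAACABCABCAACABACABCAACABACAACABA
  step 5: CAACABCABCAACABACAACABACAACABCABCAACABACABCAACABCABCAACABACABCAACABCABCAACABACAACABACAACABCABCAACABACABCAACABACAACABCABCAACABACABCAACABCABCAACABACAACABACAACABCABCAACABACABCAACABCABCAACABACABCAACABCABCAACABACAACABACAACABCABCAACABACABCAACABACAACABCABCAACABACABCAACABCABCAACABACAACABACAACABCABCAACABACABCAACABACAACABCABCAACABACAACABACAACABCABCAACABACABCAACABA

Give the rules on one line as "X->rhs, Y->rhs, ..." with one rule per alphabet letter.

  step 2 ⇒ step 3: CAACABACAACABACABCAB ⇒ CAA·CAB·CAB·CAA·CAB·A·CAB·CAA·CAB·CAB·CAA·CAB·A·CAB·CAA·CAB·A·CAA·CAB·A
    A ↦ CAB
    B ↦ A
    C ↦ CAA

A->CAB, B->A, C->CAA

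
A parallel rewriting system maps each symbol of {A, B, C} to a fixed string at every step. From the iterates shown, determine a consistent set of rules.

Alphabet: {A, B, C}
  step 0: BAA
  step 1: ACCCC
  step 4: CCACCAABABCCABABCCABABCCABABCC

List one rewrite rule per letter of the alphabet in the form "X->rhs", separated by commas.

A->CC, B->A, C->AB

  step 0 ⇒ step 1: BAA ⇒ A·CC·CC
    A ↦ CC
    B ↦ A
    C ↦ AB  (constrained at step 1)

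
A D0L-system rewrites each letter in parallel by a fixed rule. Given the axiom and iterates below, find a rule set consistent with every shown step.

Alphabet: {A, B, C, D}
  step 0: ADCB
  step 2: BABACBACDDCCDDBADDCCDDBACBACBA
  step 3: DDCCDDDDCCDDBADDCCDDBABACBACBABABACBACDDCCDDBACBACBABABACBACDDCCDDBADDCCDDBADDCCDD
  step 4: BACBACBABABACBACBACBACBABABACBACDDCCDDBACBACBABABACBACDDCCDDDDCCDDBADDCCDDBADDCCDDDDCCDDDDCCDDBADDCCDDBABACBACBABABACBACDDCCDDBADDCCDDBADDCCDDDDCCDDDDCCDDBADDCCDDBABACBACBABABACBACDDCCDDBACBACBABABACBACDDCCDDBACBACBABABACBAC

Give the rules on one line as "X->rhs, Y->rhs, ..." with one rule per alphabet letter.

  step 3 ⇒ step 4: DDCCDDDDCCDDBADDCCDDBABACBACBABABACBACDDCCDDBACBACBABABACBACDDCCDDBADDCCDDBADDCCDD ⇒ BAC·BAC·BA·BA·BAC·BAC·BAC·BAC·BA·BA·BAC·BAC·DDC·CDD·BAC·BAC·BA·BA·BAC·BAC·DDC·CDD·DDC·CDD·BA·DDC·CDD·BA·DDC·CDD·DDC·CDD·DDC·CDD·BA·DDC·CDD·BA·BAC·BAC·BA·BA·BAC·BAC·DDC·CDD·BA·DDC·CDD·BA·DDC·CDD·DDC·CDD·DDC·CDD·BA·DDC·CDD·BA·BAC·BAC·BA·BA·BAC·BAC·DDC·CDD·BAC·BAC·BA·BA·BAC·BAC·DDC·CDD·BAC·BAC·BA·BA·BAC·BAC
    A ↦ CDD
    B ↦ DDC
    C ↦ BA
    D ↦ BAC

A->CDD, B->DDC, C->BA, D->BAC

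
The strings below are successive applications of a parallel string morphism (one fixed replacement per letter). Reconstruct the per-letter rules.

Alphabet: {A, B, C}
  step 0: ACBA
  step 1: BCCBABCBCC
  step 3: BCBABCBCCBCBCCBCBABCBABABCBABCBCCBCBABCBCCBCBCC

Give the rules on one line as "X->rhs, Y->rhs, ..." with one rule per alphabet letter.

A->BCC, B->BC, C->BA

  step 0 ⇒ step 1: ACBA ⇒ BCC·BA·BC·BCC
    A ↦ BCC
    B ↦ BC
    C ↦ BA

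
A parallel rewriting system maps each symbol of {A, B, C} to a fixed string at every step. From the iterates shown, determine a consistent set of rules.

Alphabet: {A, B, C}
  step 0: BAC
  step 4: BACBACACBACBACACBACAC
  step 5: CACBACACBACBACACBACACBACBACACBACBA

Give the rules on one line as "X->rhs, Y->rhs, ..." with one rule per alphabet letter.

A->C, B->CA, C->BA

  step 4 ⇒ step 5: BACBACACBACBACACBACAC ⇒ CA·C·BA·CA·C·BA·C·BA·CA·C·BA·CA·C·BA·C·BA·CA·C·BA·C·BA
    A ↦ C
    B ↦ CA
    C ↦ BA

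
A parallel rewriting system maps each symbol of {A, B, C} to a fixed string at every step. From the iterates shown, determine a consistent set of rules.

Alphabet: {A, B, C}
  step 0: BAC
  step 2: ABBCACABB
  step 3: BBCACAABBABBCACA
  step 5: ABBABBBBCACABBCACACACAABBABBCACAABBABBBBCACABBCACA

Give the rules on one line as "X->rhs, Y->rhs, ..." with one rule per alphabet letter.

A->BB, B->CA, C->A

  step 2 ⇒ step 3: ABBCACABB ⇒ BB·CA·CA·A·BB·A·BB·CA·CA
    A ↦ BB
    B ↦ CA
    C ↦ A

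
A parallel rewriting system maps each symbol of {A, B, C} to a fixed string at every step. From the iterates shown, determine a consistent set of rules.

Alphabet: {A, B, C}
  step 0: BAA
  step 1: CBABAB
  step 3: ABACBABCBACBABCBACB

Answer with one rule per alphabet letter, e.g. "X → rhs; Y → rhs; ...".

  step 0 ⇒ step 1: BAA ⇒ CB·AB·AB
    A ↦ AB
    B ↦ CB
    C ↦ A  (constrained at step 1)

A->AB, B->CB, C->A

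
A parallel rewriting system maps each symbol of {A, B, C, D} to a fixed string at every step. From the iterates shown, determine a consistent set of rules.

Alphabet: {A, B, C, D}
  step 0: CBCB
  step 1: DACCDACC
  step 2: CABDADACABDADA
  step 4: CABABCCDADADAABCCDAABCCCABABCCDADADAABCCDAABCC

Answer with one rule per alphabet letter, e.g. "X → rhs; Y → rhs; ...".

A->AB, B->CC, C->DA, D->C

  step 1 ⇒ step 2: DACCDACC ⇒ C·AB·DA·DA·C·AB·DA·DA
    A ↦ AB
    C ↦ DA
    D ↦ C
  step 0 ⇒ step 1: CBCB ⇒ DA·CC·DA·CC
    B ↦ CC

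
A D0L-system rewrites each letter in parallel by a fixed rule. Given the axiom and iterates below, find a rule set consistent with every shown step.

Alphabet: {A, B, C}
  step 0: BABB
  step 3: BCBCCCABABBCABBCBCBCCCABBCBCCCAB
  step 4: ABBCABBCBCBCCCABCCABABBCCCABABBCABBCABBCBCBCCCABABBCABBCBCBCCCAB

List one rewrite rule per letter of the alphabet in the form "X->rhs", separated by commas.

  step 3 ⇒ step 4: BCBCCCABABBCABBCBCBCCCABBCBCCCAB ⇒ AB·BC·AB·BC·BC·BC·CC·AB·CC·AB·AB·BC·CC·AB·AB·BC·AB·BC·AB·BC·BC·BC·CC·AB·AB·BC·AB·BC·BC·BC·CC·AB
    A ↦ CC
    B ↦ AB
    C ↦ BC

A->CC, B->AB, C->BC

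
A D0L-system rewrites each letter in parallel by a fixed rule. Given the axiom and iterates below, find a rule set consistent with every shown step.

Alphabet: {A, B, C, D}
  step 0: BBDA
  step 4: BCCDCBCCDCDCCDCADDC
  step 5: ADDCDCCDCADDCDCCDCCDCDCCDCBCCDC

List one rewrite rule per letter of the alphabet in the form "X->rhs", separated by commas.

  step 4 ⇒ step 5: BCCDCBCCDCDCCDCADDC ⇒ AD·DC·DC·C·DC·AD·DC·DC·C·DC·C·DC·DC·C·DC·B·C·C·DC
    A ↦ B
    B ↦ AD
    C ↦ DC
    D ↦ C

A->B, B->AD, C->DC, D->C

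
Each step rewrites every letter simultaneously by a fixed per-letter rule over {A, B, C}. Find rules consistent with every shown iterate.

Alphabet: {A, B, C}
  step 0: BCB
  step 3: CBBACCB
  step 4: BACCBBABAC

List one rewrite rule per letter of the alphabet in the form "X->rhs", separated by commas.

  step 3 ⇒ step 4: CBBACCB ⇒ BA·C·C·B·BA·BA·C
    A ↦ B
    B ↦ C
    C ↦ BA

A->B, B->C, C->BA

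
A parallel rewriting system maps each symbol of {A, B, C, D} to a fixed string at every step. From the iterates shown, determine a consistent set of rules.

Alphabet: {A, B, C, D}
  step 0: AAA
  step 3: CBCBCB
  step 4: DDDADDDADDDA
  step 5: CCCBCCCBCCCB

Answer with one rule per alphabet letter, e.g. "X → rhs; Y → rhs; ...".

A->B, B->DA, C->DD, D->C

  step 4 ⇒ step 5: DDDADDDADDDA ⇒ C·C·C·B·C·C·C·B·C·C·C·B
    A ↦ B
    D ↦ C
  step 3 ⇒ step 4: CBCBCB ⇒ DD·DA·DD·DA·DD·DA
    B ↦ DA
  step 3 ⇒ step 4: CBCBCB ⇒ DD·DA·DD·DA·DD·DA
    C ↦ DD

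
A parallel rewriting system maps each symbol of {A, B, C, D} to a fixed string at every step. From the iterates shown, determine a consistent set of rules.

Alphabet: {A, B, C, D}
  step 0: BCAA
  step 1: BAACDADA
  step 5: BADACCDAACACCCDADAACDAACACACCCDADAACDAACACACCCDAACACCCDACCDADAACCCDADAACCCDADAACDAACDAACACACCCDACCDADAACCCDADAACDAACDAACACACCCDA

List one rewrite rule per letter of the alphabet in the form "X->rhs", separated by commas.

A->DA, B->BA, C->AC, D->CC

  step 0 ⇒ step 1: BCAA ⇒ BA·AC·DA·DA
    A ↦ DA
    B ↦ BA
    C ↦ AC
    D ↦ CC  (constrained at step 1)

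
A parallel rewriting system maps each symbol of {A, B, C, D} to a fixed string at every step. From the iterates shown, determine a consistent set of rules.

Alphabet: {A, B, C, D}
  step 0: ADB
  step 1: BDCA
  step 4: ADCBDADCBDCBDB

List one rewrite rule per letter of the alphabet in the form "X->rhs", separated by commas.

A->B, B->A, C->BD, D->DC

  step 0 ⇒ step 1: ADB ⇒ B·DC·A
    A ↦ B
    B ↦ A
    D ↦ DC
    C ↦ BD  (constrained at step 1)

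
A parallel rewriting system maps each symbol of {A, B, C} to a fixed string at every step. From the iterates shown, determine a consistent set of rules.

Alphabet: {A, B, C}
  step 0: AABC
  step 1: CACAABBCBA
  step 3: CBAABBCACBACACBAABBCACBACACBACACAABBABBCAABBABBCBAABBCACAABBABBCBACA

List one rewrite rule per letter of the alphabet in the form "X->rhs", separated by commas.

  step 0 ⇒ step 1: AABC ⇒ CA·CA·ABB·CBA
    A ↦ CA
    B ↦ ABB
    C ↦ CBA

A->CA, B->ABB, C->CBA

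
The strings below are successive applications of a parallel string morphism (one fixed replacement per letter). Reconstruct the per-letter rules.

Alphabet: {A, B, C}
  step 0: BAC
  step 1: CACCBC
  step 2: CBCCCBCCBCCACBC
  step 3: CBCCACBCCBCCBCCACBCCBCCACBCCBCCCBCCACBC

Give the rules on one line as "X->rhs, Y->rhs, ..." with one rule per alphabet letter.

A->C, B->CA, C->CBC

  step 2 ⇒ step 3: CBCCCBCCBCCACBC ⇒ CBC·CA·CBC·CBC·CBC·CA·CBC·CBC·CA·CBC·CBC·C·CBC·CA·CBC
    A ↦ C
    B ↦ CA
    C ↦ CBC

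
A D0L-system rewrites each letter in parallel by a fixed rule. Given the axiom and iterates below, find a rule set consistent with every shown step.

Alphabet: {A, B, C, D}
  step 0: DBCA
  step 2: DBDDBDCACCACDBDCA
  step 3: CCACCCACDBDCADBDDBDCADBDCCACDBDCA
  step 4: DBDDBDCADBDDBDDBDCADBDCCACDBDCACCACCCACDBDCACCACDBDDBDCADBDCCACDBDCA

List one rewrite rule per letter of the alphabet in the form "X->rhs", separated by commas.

  step 3 ⇒ step 4: CCACCCACDBDCADBDDBDCADBDCCACDBDCA ⇒ DBD·DBD·CA·DBD·DBD·DBD·CA·DBD·C·CA·C·DBD·CA·C·CA·C·C·CA·C·DBD·CA·C·CA·C·DBD·DBD·CA·DBD·C·CA·C·DBD·CA
    A ↦ CA
    B ↦ CA
    C ↦ DBD
    D ↦ C

A->CA, B->CA, C->DBD, D->C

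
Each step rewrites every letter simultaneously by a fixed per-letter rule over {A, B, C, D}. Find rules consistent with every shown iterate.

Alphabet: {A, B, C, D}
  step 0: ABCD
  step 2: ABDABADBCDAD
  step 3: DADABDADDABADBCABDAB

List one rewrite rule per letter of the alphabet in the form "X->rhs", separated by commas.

A->D, B->AD, C->BC, D->AB

  step 2 ⇒ step 3: ABDABADBCDAD ⇒ D·AD·AB·D·AD·D·AB·AD·BC·AB·D·AB
    A ↦ D
    B ↦ AD
    C ↦ BC
    D ↦ AB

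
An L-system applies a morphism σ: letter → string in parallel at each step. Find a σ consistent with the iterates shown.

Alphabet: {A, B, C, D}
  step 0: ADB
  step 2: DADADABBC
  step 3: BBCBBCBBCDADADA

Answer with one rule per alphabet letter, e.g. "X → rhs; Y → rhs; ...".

A->BC, B->DA, C->DA, D->B

  step 2 ⇒ step 3: DADADABBC ⇒ B·BC·B·BC·B·BC·DA·DA·DA
    A ↦ BC
    B ↦ DA
    C ↦ DA
    D ↦ B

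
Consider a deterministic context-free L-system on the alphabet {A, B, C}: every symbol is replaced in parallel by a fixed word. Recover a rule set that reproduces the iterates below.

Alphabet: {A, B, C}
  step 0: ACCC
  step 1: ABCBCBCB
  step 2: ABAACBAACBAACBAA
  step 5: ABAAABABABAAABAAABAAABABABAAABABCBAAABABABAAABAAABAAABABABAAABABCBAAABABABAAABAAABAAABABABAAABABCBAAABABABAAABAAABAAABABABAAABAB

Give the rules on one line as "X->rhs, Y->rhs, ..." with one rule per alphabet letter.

A->AB, B->AA, C->CB

  step 1 ⇒ step 2: ABCBCBCB ⇒ AB·AA·CB·AA·CB·AA·CB·AA
    A ↦ AB
    B ↦ AA
    C ↦ CB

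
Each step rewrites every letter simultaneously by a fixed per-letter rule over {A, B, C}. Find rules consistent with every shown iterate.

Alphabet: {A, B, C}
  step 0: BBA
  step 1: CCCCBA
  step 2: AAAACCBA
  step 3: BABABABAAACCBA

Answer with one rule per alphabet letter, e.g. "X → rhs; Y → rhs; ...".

  step 2 ⇒ step 3: AAAACCBA ⇒ BA·BA·BA·BA·A·A·CC·BA
    A ↦ BA
    B ↦ CC
    C ↦ A

A->BA, B->CC, C->A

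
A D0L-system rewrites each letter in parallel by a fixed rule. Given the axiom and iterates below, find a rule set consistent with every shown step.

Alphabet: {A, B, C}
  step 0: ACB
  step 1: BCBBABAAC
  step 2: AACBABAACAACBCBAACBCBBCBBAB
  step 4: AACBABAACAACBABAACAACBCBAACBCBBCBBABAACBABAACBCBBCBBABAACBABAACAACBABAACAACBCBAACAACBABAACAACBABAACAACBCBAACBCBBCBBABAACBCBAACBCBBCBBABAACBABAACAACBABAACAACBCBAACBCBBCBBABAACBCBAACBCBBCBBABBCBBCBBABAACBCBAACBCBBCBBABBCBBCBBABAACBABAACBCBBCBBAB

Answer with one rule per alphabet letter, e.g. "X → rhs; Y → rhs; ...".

  step 1 ⇒ step 2: BCBBABAAC ⇒ AAC·BAB·AAC·AAC·BCB·AAC·BCB·BCB·BAB
    A ↦ BCB
    B ↦ AAC
    C ↦ BAB

A->BCB, B->AAC, C->BAB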